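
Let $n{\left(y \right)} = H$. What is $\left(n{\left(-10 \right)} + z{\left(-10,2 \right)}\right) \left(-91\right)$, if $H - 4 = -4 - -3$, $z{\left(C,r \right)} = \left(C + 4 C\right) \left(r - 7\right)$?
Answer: $-23023$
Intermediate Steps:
$z{\left(C,r \right)} = 5 C \left(-7 + r\right)$
$H = 3$ ($H = 4 - 1 = 3$)
$n{\left(y \right)} = 3$
$\left(n{\left(-10 \right)} + z{\left(-10,2 \right)}\right) \left(-91\right) = \left(3 + 5 \left(-10\right) \left(-7 + 2\right)\right) \left(-91\right) = \left(3 + 5 \left(-10\right) \left(-5\right)\right) \left(-91\right) = \left(3 + 250\right) \left(-91\right) = 253 \left(-91\right) = -23023$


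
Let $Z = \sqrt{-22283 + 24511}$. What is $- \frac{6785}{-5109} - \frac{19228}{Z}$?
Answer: $\frac{6785}{5109} - \frac{9614 \sqrt{557}}{557} \approx -406.03$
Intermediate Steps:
$Z = 2 \sqrt{557}$ ($Z = \sqrt{2228} = 2 \sqrt{557} \approx 47.202$)
$- \frac{6785}{-5109} - \frac{19228}{Z} = - \frac{6785}{-5109} - \frac{19228}{2 \sqrt{557}} = \left(-6785\right) \left(- \frac{1}{5109}\right) - 19228 \frac{\sqrt{557}}{1114} = \frac{6785}{5109} - \frac{9614 \sqrt{557}}{557}$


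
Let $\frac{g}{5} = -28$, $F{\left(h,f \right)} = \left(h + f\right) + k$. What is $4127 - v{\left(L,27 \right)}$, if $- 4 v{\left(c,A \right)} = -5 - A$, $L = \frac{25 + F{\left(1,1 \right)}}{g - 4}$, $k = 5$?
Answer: $4119$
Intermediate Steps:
$F{\left(h,f \right)} = 5 + f + h$ ($F{\left(h,f \right)} = \left(h + f\right) + 5 = \left(f + h\right) + 5 = 5 + f + h$)
$g = -140$ ($g = 5 \left(-28\right) = -140$)
$L = - \frac{2}{9}$ ($L = \frac{25 + \left(5 + 1 + 1\right)}{-140 - 4} = \frac{25 + 7}{-144} = 32 \left(- \frac{1}{144}\right) = - \frac{2}{9} \approx -0.22222$)
$v{\left(c,A \right)} = \frac{5}{4} + \frac{A}{4}$ ($v{\left(c,A \right)} = - \frac{-5 - A}{4} = \frac{5}{4} + \frac{A}{4}$)
$4127 - v{\left(L,27 \right)} = 4127 - \left(\frac{5}{4} + \frac{1}{4} \cdot 27\right) = 4127 - \left(\frac{5}{4} + \frac{27}{4}\right) = 4127 - 8 = 4119$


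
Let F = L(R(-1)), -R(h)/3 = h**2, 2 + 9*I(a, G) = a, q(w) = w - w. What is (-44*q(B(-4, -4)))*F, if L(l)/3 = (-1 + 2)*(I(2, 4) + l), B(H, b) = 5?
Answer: 0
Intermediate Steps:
q(w) = 0
I(a, G) = -2/9 + a/9
R(h) = -3*h**2
L(l) = 3*l (L(l) = 3*((-1 + 2)*((-2/9 + (1/9)*2) + l)) = 3*(1*((-2/9 + 2/9) + l)) = 3*(1*(0 + l)) = 3*(1*l) = 3*l)
F = -9 (F = 3*(-3*(-1)**2) = 3*(-3*1) = 3*(-3) = -9)
(-44*q(B(-4, -4)))*F = -44*0*(-9) = 0*(-9) = 0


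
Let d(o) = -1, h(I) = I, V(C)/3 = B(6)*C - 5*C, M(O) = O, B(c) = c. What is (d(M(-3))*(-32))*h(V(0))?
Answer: 0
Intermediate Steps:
V(C) = 3*C (V(C) = 3*(6*C - 5*C) = 3*C)
(d(M(-3))*(-32))*h(V(0)) = (-1*(-32))*(3*0) = 32*0 = 0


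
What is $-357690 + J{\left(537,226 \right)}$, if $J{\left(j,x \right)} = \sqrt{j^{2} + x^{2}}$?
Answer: $-357690 + \sqrt{339445} \approx -3.5711 \cdot 10^{5}$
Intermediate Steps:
$-357690 + J{\left(537,226 \right)} = -357690 + \sqrt{537^{2} + 226^{2}} = -357690 + \sqrt{288369 + 51076} = -357690 + \sqrt{339445}$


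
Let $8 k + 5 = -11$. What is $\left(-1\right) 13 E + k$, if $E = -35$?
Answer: $453$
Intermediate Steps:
$k = -2$ ($k = - \frac{5}{8} + \frac{1}{8} \left(-11\right) = - \frac{5}{8} - \frac{11}{8} = -2$)
$\left(-1\right) 13 E + k = \left(-1\right) 13 \left(-35\right) - 2 = \left(-13\right) \left(-35\right) - 2 = 455 - 2 = 453$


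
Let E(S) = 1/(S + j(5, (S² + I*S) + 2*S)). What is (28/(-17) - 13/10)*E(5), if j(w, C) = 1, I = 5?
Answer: -167/340 ≈ -0.49118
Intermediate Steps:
E(S) = 1/(1 + S) (E(S) = 1/(S + 1) = 1/(1 + S))
(28/(-17) - 13/10)*E(5) = (28/(-17) - 13/10)/(1 + 5) = (28*(-1/17) - 13*⅒)/6 = (-28/17 - 13/10)*(⅙) = -501/170*⅙ = -167/340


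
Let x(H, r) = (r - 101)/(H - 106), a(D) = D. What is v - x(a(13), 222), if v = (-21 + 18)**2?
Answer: 958/93 ≈ 10.301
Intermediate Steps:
x(H, r) = (-101 + r)/(-106 + H)
v = 9 (v = (-3)**2 = 9)
v - x(a(13), 222) = 9 - (-101 + 222)/(-106 + 13) = 9 - 121/(-93) = 9 - (-1)*121/93 = 9 - 1*(-121/93) = 9 + 121/93 = 958/93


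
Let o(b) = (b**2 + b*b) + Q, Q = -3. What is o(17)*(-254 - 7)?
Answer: -150075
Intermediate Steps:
o(b) = -3 + 2*b**2 (o(b) = (b**2 + b*b) - 3 = (b**2 + b**2) - 3 = 2*b**2 - 3 = -3 + 2*b**2)
o(17)*(-254 - 7) = (-3 + 2*17**2)*(-254 - 7) = (-3 + 2*289)*(-261) = (-3 + 578)*(-261) = 575*(-261) = -150075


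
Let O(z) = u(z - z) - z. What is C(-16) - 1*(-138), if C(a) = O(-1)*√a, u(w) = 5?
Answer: 138 + 24*I ≈ 138.0 + 24.0*I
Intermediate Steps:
O(z) = 5 - z
C(a) = 6*√a (C(a) = (5 - 1*(-1))*√a = (5 + 1)*√a = 6*√a)
C(-16) - 1*(-138) = 6*√(-16) - 1*(-138) = 6*(4*I) + 138 = 24*I + 138 = 138 + 24*I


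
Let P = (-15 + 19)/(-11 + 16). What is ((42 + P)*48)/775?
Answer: 10272/3875 ≈ 2.6508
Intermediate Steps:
P = ⅘ (P = 4/5 = 4*(⅕) = ⅘ ≈ 0.80000)
((42 + P)*48)/775 = ((42 + ⅘)*48)/775 = ((214/5)*48)*(1/775) = (10272/5)*(1/775) = 10272/3875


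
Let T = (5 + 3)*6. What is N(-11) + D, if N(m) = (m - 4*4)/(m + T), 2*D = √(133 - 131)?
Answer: -27/37 + √2/2 ≈ -0.022623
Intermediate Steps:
T = 48 (T = 8*6 = 48)
D = √2/2 (D = √(133 - 131)/2 = √2/2 ≈ 0.70711)
N(m) = (-16 + m)/(48 + m) (N(m) = (m - 4*4)/(m + 48) = (m - 16)/(48 + m) = (-16 + m)/(48 + m))
N(-11) + D = (-16 - 11)/(48 - 11) + √2/2 = -27/37 + √2/2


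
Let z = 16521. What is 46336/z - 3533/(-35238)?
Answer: 563718887/194055666 ≈ 2.9049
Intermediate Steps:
46336/z - 3533/(-35238) = 46336/16521 - 3533/(-35238) = 46336*(1/16521) - 3533*(-1/35238) = 46336/16521 + 3533/35238 = 563718887/194055666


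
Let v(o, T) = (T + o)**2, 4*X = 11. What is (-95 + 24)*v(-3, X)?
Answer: -71/16 ≈ -4.4375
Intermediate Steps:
X = 11/4 (X = (1/4)*11 = 11/4 ≈ 2.7500)
(-95 + 24)*v(-3, X) = (-95 + 24)*(11/4 - 3)**2 = -71*(-1/4)**2 = -71*1/16 = -71/16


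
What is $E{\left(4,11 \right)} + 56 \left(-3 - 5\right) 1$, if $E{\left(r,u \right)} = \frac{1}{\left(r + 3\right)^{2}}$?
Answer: $- \frac{21951}{49} \approx -447.98$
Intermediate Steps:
$E{\left(r,u \right)} = \frac{1}{\left(3 + r\right)^{2}}$
$E{\left(4,11 \right)} + 56 \left(-3 - 5\right) 1 = \frac{1}{\left(3 + 4\right)^{2}} + 56 \left(-3 - 5\right) 1 = \frac{1}{49} + 56 \left(\left(-8\right) 1\right) = \frac{1}{49} + 56 \left(-8\right) = \frac{1}{49} - 448 = - \frac{21951}{49}$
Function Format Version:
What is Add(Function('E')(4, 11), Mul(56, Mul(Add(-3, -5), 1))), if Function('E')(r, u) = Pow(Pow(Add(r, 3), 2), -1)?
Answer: Rational(-21951, 49) ≈ -447.98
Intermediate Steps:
Function('E')(r, u) = Pow(Add(3, r), -2) (Function('E')(r, u) = Pow(Pow(Add(3, r), 2), -1) = Pow(Add(3, r), -2))
Add(Function('E')(4, 11), Mul(56, Mul(Add(-3, -5), 1))) = Add(Pow(Add(3, 4), -2), Mul(56, Mul(Add(-3, -5), 1))) = Add(Pow(7, -2), Mul(56, Mul(-8, 1))) = Add(Rational(1, 49), Mul(56, -8)) = Add(Rational(1, 49), -448) = Rational(-21951, 49)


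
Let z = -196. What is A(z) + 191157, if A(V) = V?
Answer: 190961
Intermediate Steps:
A(z) + 191157 = -196 + 191157 = 190961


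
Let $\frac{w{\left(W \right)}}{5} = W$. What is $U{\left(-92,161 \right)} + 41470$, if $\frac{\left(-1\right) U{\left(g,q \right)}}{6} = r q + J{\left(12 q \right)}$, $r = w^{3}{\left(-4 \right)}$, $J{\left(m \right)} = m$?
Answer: $7757878$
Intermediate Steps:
$w{\left(W \right)} = 5 W$
$r = -8000$ ($r = \left(5 \left(-4\right)\right)^{3} = \left(-20\right)^{3} = -8000$)
$U{\left(g,q \right)} = 47928 q$ ($U{\left(g,q \right)} = - 6 \left(- 8000 q + 12 q\right) = - 6 \left(- 7988 q\right) = 47928 q$)
$U{\left(-92,161 \right)} + 41470 = 47928 \cdot 161 + 41470 = 7716408 + 41470 = 7757878$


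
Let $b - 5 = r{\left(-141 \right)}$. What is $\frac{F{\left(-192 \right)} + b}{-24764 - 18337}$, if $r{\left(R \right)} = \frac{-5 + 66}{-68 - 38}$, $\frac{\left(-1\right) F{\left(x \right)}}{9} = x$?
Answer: $- \frac{183637}{4568706} \approx -0.040195$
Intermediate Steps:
$F{\left(x \right)} = - 9 x$
$r{\left(R \right)} = - \frac{61}{106}$ ($r{\left(R \right)} = \frac{61}{-106} = 61 \left(- \frac{1}{106}\right) = - \frac{61}{106}$)
$b = \frac{469}{106}$ ($b = 5 - \frac{61}{106} = \frac{469}{106} \approx 4.4245$)
$\frac{F{\left(-192 \right)} + b}{-24764 - 18337} = \frac{\left(-9\right) \left(-192\right) + \frac{469}{106}}{-24764 - 18337} = \frac{1728 + \frac{469}{106}}{-43101} = \frac{183637}{106} \left(- \frac{1}{43101}\right) = - \frac{183637}{4568706}$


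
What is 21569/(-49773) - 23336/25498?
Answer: -855734545/634555977 ≈ -1.3486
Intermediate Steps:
21569/(-49773) - 23336/25498 = 21569*(-1/49773) - 23336*1/25498 = -21569/49773 - 11668/12749 = -855734545/634555977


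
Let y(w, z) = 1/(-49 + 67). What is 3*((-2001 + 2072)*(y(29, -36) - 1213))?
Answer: -1550143/6 ≈ -2.5836e+5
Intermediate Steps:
y(w, z) = 1/18
3*((-2001 + 2072)*(y(29, -36) - 1213)) = 3*((-2001 + 2072)*(1/18 - 1213)) = 3*(71*(-21833/18)) = 3*(-1550143/18) = -1550143/6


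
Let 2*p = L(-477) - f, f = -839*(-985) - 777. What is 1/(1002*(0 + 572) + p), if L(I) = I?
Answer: 2/320173 ≈ 6.2466e-6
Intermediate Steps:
f = 825638 (f = 826415 - 777 = 825638)
p = -826115/2 (p = (-477 - 1*825638)/2 = (-477 - 825638)/2 = (½)*(-826115) = -826115/2 ≈ -4.1306e+5)
1/(1002*(0 + 572) + p) = 1/(1002*(0 + 572) - 826115/2) = 1/(1002*572 - 826115/2) = 1/(573144 - 826115/2) = 1/(320173/2) = 2/320173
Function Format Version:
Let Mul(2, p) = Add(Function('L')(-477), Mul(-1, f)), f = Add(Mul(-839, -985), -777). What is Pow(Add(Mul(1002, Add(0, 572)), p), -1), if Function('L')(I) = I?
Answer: Rational(2, 320173) ≈ 6.2466e-6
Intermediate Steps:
f = 825638 (f = Add(826415, -777) = 825638)
p = Rational(-826115, 2) (p = Mul(Rational(1, 2), Add(-477, Mul(-1, 825638))) = Mul(Rational(1, 2), Add(-477, -825638)) = Mul(Rational(1, 2), -826115) = Rational(-826115, 2) ≈ -4.1306e+5)
Pow(Add(Mul(1002, Add(0, 572)), p), -1) = Pow(Add(Mul(1002, Add(0, 572)), Rational(-826115, 2)), -1) = Pow(Add(Mul(1002, 572), Rational(-826115, 2)), -1) = Pow(Add(573144, Rational(-826115, 2)), -1) = Pow(Rational(320173, 2), -1) = Rational(2, 320173)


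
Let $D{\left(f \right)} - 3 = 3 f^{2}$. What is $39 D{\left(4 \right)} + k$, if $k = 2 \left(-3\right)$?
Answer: $1983$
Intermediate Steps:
$D{\left(f \right)} = 3 + 3 f^{2}$
$k = -6$
$39 D{\left(4 \right)} + k = 39 \left(3 + 3 \cdot 4^{2}\right) - 6 = 39 \left(3 + 3 \cdot 16\right) - 6 = 39 \left(3 + 48\right) - 6 = 39 \cdot 51 - 6 = 1989 - 6 = 1983$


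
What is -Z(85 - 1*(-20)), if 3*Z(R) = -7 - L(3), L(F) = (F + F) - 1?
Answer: 4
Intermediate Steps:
L(F) = -1 + 2*F (L(F) = 2*F - 1 = -1 + 2*F)
Z(R) = -4 (Z(R) = (-7 - (-1 + 2*3))/3 = (-7 - (-1 + 6))/3 = (-7 - 1*5)/3 = (-7 - 5)/3 = (⅓)*(-12) = -4)
-Z(85 - 1*(-20)) = -1*(-4) = 4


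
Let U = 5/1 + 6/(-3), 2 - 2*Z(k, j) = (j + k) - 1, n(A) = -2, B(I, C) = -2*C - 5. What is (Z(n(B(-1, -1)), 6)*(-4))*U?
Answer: 6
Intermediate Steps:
B(I, C) = -5 - 2*C
Z(k, j) = 3/2 - j/2 - k/2 (Z(k, j) = 1 - ((j + k) - 1)/2 = 1 - (-1 + j + k)/2 = 1 + (1/2 - j/2 - k/2) = 3/2 - j/2 - k/2)
U = 3 (U = 5*1 + 6*(-1/3) = 5 - 2 = 3)
(Z(n(B(-1, -1)), 6)*(-4))*U = ((3/2 - 1/2*6 - 1/2*(-2))*(-4))*3 = ((3/2 - 3 + 1)*(-4))*3 = -1/2*(-4)*3 = 2*3 = 6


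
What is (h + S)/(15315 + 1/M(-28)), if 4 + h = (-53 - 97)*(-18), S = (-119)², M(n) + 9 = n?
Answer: 623709/566654 ≈ 1.1007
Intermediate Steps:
M(n) = -9 + n
S = 14161
h = 2696 (h = -4 + (-53 - 97)*(-18) = -4 - 150*(-18) = -4 + 2700 = 2696)
(h + S)/(15315 + 1/M(-28)) = (2696 + 14161)/(15315 + 1/(-9 - 28)) = 16857/(15315 + 1/(-37)) = 16857/(15315 - 1/37) = 16857/(566654/37) = 16857*(37/566654) = 623709/566654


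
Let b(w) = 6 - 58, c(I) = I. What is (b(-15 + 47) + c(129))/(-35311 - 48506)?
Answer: -77/83817 ≈ -0.00091867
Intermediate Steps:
b(w) = -52
(b(-15 + 47) + c(129))/(-35311 - 48506) = (-52 + 129)/(-35311 - 48506) = 77/(-83817) = 77*(-1/83817) = -77/83817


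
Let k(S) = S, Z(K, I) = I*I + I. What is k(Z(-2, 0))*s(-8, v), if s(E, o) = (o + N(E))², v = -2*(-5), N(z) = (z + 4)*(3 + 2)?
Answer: 0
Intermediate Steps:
Z(K, I) = I + I² (Z(K, I) = I² + I = I + I²)
N(z) = 20 + 5*z (N(z) = (4 + z)*5 = 20 + 5*z)
v = 10
s(E, o) = (20 + o + 5*E)² (s(E, o) = (o + (20 + 5*E))² = (20 + o + 5*E)²)
k(Z(-2, 0))*s(-8, v) = (0*(1 + 0))*(20 + 10 + 5*(-8))² = (0*1)*(20 + 10 - 40)² = 0*(-10)² = 0*100 = 0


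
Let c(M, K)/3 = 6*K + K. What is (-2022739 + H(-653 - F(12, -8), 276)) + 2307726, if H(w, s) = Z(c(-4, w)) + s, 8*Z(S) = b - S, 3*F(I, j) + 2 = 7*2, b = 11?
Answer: 286989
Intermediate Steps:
F(I, j) = 4 (F(I, j) = -⅔ + (7*2)/3 = -⅔ + (⅓)*14 = -⅔ + 14/3 = 4)
c(M, K) = 21*K (c(M, K) = 3*(6*K + K) = 3*(7*K) = 21*K)
Z(S) = 11/8 - S/8 (Z(S) = (11 - S)/8 = 11/8 - S/8)
H(w, s) = 11/8 + s - 21*w/8 (H(w, s) = (11/8 - 21*w/8) + s = 11/8 + s - 21*w/8)
(-2022739 + H(-653 - F(12, -8), 276)) + 2307726 = (-2022739 + (11/8 + 276 - 21*(-653 - 1*4)/8)) + 2307726 = (-2022739 + (11/8 + 276 - 21*(-653 - 4)/8)) + 2307726 = (-2022739 + (11/8 + 276 - 21/8*(-657))) + 2307726 = (-2022739 + (11/8 + 276 + 13797/8)) + 2307726 = (-2022739 + 2002) + 2307726 = -2020737 + 2307726 = 286989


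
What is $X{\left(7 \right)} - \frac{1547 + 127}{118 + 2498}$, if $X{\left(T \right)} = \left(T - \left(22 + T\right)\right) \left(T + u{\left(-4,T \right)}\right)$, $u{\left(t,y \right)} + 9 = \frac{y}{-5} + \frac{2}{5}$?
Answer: $\frac{28497}{436} \approx 65.36$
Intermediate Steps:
$u{\left(t,y \right)} = - \frac{43}{5} - \frac{y}{5}$ ($u{\left(t,y \right)} = -9 + \left(\frac{y}{-5} + \frac{2}{5}\right) = -9 + \left(y \left(- \frac{1}{5}\right) + 2 \cdot \frac{1}{5}\right) = -9 - \left(- \frac{2}{5} + \frac{y}{5}\right) = - \frac{43}{5} - \frac{y}{5}$)
$X{\left(T \right)} = \frac{946}{5} - \frac{88 T}{5}$ ($X{\left(T \right)} = \left(T - \left(22 + T\right)\right) \left(T - \left(\frac{43}{5} + \frac{T}{5}\right)\right) = - 22 \left(- \frac{43}{5} + \frac{4 T}{5}\right) = \frac{946}{5} - \frac{88 T}{5}$)
$X{\left(7 \right)} - \frac{1547 + 127}{118 + 2498} = \left(\frac{946}{5} - \frac{616}{5}\right) - \frac{1547 + 127}{118 + 2498} = \left(\frac{946}{5} - \frac{616}{5}\right) - \frac{1674}{2616} = 66 - 1674 \cdot \frac{1}{2616} = 66 - \frac{279}{436} = \frac{28497}{436}$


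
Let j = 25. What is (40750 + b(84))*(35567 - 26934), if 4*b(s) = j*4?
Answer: 352010575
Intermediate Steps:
b(s) = 25 (b(s) = (25*4)/4 = (¼)*100 = 25)
(40750 + b(84))*(35567 - 26934) = (40750 + 25)*(35567 - 26934) = 40775*8633 = 352010575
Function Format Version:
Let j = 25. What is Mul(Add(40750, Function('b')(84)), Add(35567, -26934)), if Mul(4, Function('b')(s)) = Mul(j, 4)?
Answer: 352010575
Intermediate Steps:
Function('b')(s) = 25 (Function('b')(s) = Mul(Rational(1, 4), Mul(25, 4)) = Mul(Rational(1, 4), 100) = 25)
Mul(Add(40750, Function('b')(84)), Add(35567, -26934)) = Mul(Add(40750, 25), Add(35567, -26934)) = Mul(40775, 8633) = 352010575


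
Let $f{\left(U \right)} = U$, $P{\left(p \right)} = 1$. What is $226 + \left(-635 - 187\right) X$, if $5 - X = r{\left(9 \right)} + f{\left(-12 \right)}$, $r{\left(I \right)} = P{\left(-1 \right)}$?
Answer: $-12926$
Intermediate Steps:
$r{\left(I \right)} = 1$
$X = 16$ ($X = 5 - \left(1 - 12\right) = 5 - -11 = 5 + 11 = 16$)
$226 + \left(-635 - 187\right) X = 226 + \left(-635 - 187\right) 16 = 226 - 13152 = -12926$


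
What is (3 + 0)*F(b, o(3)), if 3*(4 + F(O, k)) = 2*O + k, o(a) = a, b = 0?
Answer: -9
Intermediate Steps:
F(O, k) = -4 + k/3 + 2*O/3 (F(O, k) = -4 + (2*O + k)/3 = -4 + (k + 2*O)/3 = -4 + (k/3 + 2*O/3) = -4 + k/3 + 2*O/3)
(3 + 0)*F(b, o(3)) = (3 + 0)*(-4 + (⅓)*3 + (⅔)*0) = 3*(-4 + 1 + 0) = 3*(-3) = -9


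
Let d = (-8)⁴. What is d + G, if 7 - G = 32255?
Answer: -28152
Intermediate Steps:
G = -32248 (G = 7 - 1*32255 = 7 - 32255 = -32248)
d = 4096
d + G = 4096 - 32248 = -28152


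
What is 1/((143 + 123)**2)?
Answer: 1/70756 ≈ 1.4133e-5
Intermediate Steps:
1/((143 + 123)**2) = 1/(266**2) = 1/70756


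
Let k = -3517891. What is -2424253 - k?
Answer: 1093638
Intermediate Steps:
-2424253 - k = -2424253 - 1*(-3517891) = -2424253 + 3517891 = 1093638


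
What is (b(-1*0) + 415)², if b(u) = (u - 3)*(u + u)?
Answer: 172225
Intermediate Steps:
b(u) = 2*u*(-3 + u) (b(u) = (-3 + u)*(2*u) = 2*u*(-3 + u))
(b(-1*0) + 415)² = (2*(-1*0)*(-3 - 1*0) + 415)² = (2*0*(-3 + 0) + 415)² = (2*0*(-3) + 415)² = (0 + 415)² = 415² = 172225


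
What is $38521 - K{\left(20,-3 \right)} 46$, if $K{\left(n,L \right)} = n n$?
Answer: $20121$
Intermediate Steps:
$K{\left(n,L \right)} = n^{2}$
$38521 - K{\left(20,-3 \right)} 46 = 38521 - 20^{2} \cdot 46 = 38521 - 400 \cdot 46 = 38521 - 18400 = 20121$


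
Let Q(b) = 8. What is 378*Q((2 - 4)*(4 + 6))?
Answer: 3024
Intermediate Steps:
378*Q((2 - 4)*(4 + 6)) = 378*8 = 3024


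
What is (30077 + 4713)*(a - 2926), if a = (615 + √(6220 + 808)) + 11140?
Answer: 307160910 + 69580*√1757 ≈ 3.1008e+8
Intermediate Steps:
a = 11755 + 2*√1757 (a = (615 + √7028) + 11140 = (615 + 2*√1757) + 11140 = 11755 + 2*√1757 ≈ 11839.)
(30077 + 4713)*(a - 2926) = (30077 + 4713)*((11755 + 2*√1757) - 2926) = 34790*(8829 + 2*√1757) = 307160910 + 69580*√1757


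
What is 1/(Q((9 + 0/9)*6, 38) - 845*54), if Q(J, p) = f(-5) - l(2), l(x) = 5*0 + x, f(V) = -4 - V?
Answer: -1/45631 ≈ -2.1915e-5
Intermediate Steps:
l(x) = x (l(x) = 0 + x = x)
Q(J, p) = -1 (Q(J, p) = (-4 - 1*(-5)) - 1*2 = (-4 + 5) - 2 = 1 - 2 = -1)
1/(Q((9 + 0/9)*6, 38) - 845*54) = 1/(-1 - 845*54) = 1/(-1 - 45630) = 1/(-45631) = -1/45631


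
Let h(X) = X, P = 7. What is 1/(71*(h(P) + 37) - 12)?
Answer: 1/3112 ≈ 0.00032134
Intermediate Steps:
1/(71*(h(P) + 37) - 12) = 1/(71*(7 + 37) - 12) = 1/(71*44 - 12) = 1/(3124 - 12) = 1/3112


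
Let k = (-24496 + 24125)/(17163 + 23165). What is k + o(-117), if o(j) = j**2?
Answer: 552049621/40328 ≈ 13689.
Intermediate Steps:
k = -371/40328 ≈ -0.0091996
k + o(-117) = -371/40328 + (-117)**2 = -371/40328 + 13689 = 552049621/40328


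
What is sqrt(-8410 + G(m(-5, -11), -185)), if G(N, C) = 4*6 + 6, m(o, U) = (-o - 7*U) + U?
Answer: 2*I*sqrt(2095) ≈ 91.542*I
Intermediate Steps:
m(o, U) = -o - 6*U
G(N, C) = 30 (G(N, C) = 24 + 6 = 30)
sqrt(-8410 + G(m(-5, -11), -185)) = sqrt(-8410 + 30) = sqrt(-8380) = 2*I*sqrt(2095)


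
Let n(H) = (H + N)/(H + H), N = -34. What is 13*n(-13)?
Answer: 47/2 ≈ 23.500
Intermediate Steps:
n(H) = (-34 + H)/(2*H) (n(H) = (H - 34)/(H + H) = (-34 + H)/((2*H)) = (-34 + H)*(1/(2*H)) = (-34 + H)/(2*H))
13*n(-13) = 13*((½)*(-34 - 13)/(-13)) = 13*((½)*(-1/13)*(-47)) = 13*(47/26) = 47/2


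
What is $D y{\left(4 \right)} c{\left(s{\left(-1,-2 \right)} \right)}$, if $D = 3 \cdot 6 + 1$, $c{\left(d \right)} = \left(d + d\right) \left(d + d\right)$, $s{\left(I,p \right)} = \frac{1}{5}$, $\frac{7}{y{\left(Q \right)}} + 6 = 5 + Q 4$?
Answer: $\frac{532}{375} \approx 1.4187$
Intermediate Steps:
$y{\left(Q \right)} = \frac{7}{-1 + 4 Q}$ ($y{\left(Q \right)} = \frac{7}{-6 + \left(5 + Q 4\right)} = \frac{7}{-6 + \left(5 + 4 Q\right)} = \frac{7}{-1 + 4 Q}$)
$s{\left(I,p \right)} = \frac{1}{5}$
$c{\left(d \right)} = 4 d^{2}$ ($c{\left(d \right)} = 2 d 2 d = 4 d^{2}$)
$D = 19$ ($D = 18 + 1 = 19$)
$D y{\left(4 \right)} c{\left(s{\left(-1,-2 \right)} \right)} = 19 \frac{7}{-1 + 4 \cdot 4} \cdot \frac{4}{25} = 19 \frac{7}{-1 + 16} \cdot 4 \cdot \frac{1}{25} = 19 \cdot \frac{7}{15} \cdot \frac{4}{25} = \frac{133}{15} \cdot \frac{4}{25} = \frac{532}{375}$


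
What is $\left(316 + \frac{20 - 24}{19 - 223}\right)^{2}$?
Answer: $\frac{259757689}{2601} \approx 99868.0$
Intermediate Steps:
$\left(316 + \frac{20 - 24}{19 - 223}\right)^{2} = \left(316 - \frac{4}{-204}\right)^{2} = \left(316 - - \frac{1}{51}\right)^{2} = \left(316 + \frac{1}{51}\right)^{2} = \left(\frac{16117}{51}\right)^{2} = \frac{259757689}{2601}$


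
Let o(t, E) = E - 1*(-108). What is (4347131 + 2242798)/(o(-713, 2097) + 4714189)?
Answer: 6589929/4716394 ≈ 1.3972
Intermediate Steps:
o(t, E) = 108 + E (o(t, E) = E + 108 = 108 + E)
(4347131 + 2242798)/(o(-713, 2097) + 4714189) = (4347131 + 2242798)/((108 + 2097) + 4714189) = 6589929/(2205 + 4714189) = 6589929/4716394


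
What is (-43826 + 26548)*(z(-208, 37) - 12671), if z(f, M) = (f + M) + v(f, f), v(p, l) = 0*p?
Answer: 221884076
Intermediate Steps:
v(p, l) = 0
z(f, M) = M + f (z(f, M) = (f + M) + 0 = (M + f) + 0 = M + f)
(-43826 + 26548)*(z(-208, 37) - 12671) = (-43826 + 26548)*((37 - 208) - 12671) = -17278*(-171 - 12671) = -17278*(-12842) = 221884076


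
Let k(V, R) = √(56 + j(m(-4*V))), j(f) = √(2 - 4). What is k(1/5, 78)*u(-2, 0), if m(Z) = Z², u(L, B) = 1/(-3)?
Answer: -√(56 + I*√2)/3 ≈ -2.4946 - 0.031495*I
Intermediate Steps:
u(L, B) = -⅓
j(f) = I*√2 (j(f) = √(-2) = I*√2)
k(V, R) = √(56 + I*√2)
k(1/5, 78)*u(-2, 0) = √(56 + I*√2)*(-⅓) = -√(56 + I*√2)/3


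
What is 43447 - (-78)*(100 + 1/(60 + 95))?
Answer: 7943363/155 ≈ 51248.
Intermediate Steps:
43447 - (-78)*(100 + 1/(60 + 95)) = 43447 - (-78)*(100 + 1/155) = 43447 - (-78)*15501/155 = 43447 - 1*(-1209078/155) = 43447 + 1209078/155 = 7943363/155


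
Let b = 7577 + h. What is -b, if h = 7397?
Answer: -14974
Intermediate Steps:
b = 14974 (b = 7577 + 7397 = 14974)
-b = -1*14974 = -14974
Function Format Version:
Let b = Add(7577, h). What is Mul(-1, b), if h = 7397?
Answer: -14974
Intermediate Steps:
b = 14974 (b = Add(7577, 7397) = 14974)
Mul(-1, b) = Mul(-1, 14974) = -14974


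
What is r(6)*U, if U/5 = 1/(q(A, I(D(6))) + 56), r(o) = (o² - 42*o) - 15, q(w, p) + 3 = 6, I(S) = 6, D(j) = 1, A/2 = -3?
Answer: -1155/59 ≈ -19.576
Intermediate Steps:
A = -6 (A = 2*(-3) = -6)
q(w, p) = 3 (q(w, p) = -3 + 6 = 3)
r(o) = -15 + o² - 42*o
U = 5/59 (U = 5/(3 + 56) = 5/59 ≈ 0.084746)
r(6)*U = (-15 + 6² - 42*6)*(5/59) = (-15 + 36 - 252)*(5/59) = -231*5/59 = -1155/59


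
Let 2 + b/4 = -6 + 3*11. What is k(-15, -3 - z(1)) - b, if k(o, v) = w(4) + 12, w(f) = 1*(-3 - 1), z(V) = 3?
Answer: -92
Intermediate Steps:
w(f) = -4 (w(f) = 1*(-4) = -4)
k(o, v) = 8 (k(o, v) = -4 + 12 = 8)
b = 100 (b = -8 + 4*(-6 + 3*11) = -8 + 4*(-6 + 33) = -8 + 4*27 = -8 + 108 = 100)
k(-15, -3 - z(1)) - b = 8 - 1*100 = 8 - 100 = -92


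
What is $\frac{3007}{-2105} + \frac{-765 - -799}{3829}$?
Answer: $- \frac{11442233}{8060045} \approx -1.4196$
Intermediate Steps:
$\frac{3007}{-2105} + \frac{-765 - -799}{3829} = 3007 \left(- \frac{1}{2105}\right) + \left(-765 + 799\right) \frac{1}{3829} = - \frac{3007}{2105} + 34 \cdot \frac{1}{3829} = - \frac{3007}{2105} + \frac{34}{3829} = - \frac{11442233}{8060045}$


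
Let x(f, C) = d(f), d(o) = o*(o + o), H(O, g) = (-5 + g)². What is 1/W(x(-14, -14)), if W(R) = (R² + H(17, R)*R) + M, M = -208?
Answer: 1/58862904 ≈ 1.6989e-8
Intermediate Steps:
d(o) = 2*o² (d(o) = o*(2*o) = 2*o²)
x(f, C) = 2*f²
W(R) = -208 + R² + R*(-5 + R)² (W(R) = (R² + (-5 + R)²*R) - 208 = (R² + R*(-5 + R)²) - 208 = -208 + R² + R*(-5 + R)²)
1/W(x(-14, -14)) = 1/(-208 + (2*(-14)²)² + (2*(-14)²)*(-5 + 2*(-14)²)²) = 1/(-208 + (2*196)² + (2*196)*(-5 + 2*196)²) = 1/(-208 + 392² + 392*(-5 + 392)²) = 1/(-208 + 153664 + 392*387²) = 1/(-208 + 153664 + 392*149769) = 1/(-208 + 153664 + 58709448) = 1/58862904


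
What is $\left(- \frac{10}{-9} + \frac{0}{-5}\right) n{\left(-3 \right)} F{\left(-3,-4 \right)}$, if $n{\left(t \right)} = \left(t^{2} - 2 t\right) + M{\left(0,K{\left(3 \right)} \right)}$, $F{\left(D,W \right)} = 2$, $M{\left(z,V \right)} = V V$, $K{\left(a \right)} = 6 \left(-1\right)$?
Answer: $\frac{340}{3} \approx 113.33$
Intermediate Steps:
$K{\left(a \right)} = -6$
$M{\left(z,V \right)} = V^{2}$
$n{\left(t \right)} = 36 + t^{2} - 2 t$ ($n{\left(t \right)} = \left(t^{2} - 2 t\right) + \left(-6\right)^{2} = \left(t^{2} - 2 t\right) + 36 = 36 + t^{2} - 2 t$)
$\left(- \frac{10}{-9} + \frac{0}{-5}\right) n{\left(-3 \right)} F{\left(-3,-4 \right)} = \left(- \frac{10}{-9} + \frac{0}{-5}\right) \left(36 + \left(-3\right)^{2} - -6\right) 2 = \left(\left(-10\right) \left(- \frac{1}{9}\right) + 0 \left(- \frac{1}{5}\right)\right) \left(36 + 9 + 6\right) 2 = \left(\frac{10}{9} + 0\right) 51 \cdot 2 = \frac{10}{9} \cdot 51 \cdot 2 = \frac{170}{3} \cdot 2 = \frac{340}{3}$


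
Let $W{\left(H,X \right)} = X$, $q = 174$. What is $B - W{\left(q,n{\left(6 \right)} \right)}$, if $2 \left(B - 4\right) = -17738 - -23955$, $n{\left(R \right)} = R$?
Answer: $\frac{6213}{2} \approx 3106.5$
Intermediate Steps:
$B = \frac{6225}{2}$ ($B = 4 + \frac{-17738 - -23955}{2} = 4 + \frac{-17738 + 23955}{2} = 4 + \frac{1}{2} \cdot 6217 = 4 + \frac{6217}{2} = \frac{6225}{2} \approx 3112.5$)
$B - W{\left(q,n{\left(6 \right)} \right)} = \frac{6225}{2} - 6 = \frac{6213}{2}$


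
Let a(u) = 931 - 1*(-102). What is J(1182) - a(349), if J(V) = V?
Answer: 149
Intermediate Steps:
a(u) = 1033 (a(u) = 931 + 102 = 1033)
J(1182) - a(349) = 1182 - 1*1033 = 1182 - 1033 = 149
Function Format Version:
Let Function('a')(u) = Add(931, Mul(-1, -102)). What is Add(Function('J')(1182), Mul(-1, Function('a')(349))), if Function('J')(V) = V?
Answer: 149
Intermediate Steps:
Function('a')(u) = 1033 (Function('a')(u) = Add(931, 102) = 1033)
Add(Function('J')(1182), Mul(-1, Function('a')(349))) = Add(1182, Mul(-1, 1033)) = Add(1182, -1033) = 149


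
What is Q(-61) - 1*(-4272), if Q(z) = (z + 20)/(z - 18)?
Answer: 337529/79 ≈ 4272.5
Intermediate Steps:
Q(z) = (20 + z)/(-18 + z)
Q(-61) - 1*(-4272) = (20 - 61)/(-18 - 61) - 1*(-4272) = -41/(-79) + 4272 = -1/79*(-41) + 4272 = 41/79 + 4272 = 337529/79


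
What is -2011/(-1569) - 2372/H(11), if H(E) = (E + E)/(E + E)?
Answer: -3719657/1569 ≈ -2370.7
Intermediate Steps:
H(E) = 1 (H(E) = (2*E)/((2*E)) = (2*E)*(1/(2*E)) = 1)
-2011/(-1569) - 2372/H(11) = -2011/(-1569) - 2372/1 = -2011*(-1/1569) - 2372*1 = 2011/1569 - 2372 = -3719657/1569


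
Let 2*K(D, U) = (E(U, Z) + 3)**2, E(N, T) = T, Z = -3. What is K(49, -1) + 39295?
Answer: 39295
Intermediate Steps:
K(D, U) = 0 (K(D, U) = (-3 + 3)**2/2 = (1/2)*0**2 = (1/2)*0 = 0)
K(49, -1) + 39295 = 0 + 39295 = 39295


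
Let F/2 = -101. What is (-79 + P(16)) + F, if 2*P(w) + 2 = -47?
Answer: -611/2 ≈ -305.50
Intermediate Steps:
F = -202 (F = 2*(-101) = -202)
P(w) = -49/2 (P(w) = -1 + (½)*(-47) = -1 - 47/2 = -49/2)
(-79 + P(16)) + F = (-79 - 49/2) - 202 = -207/2 - 202 = -611/2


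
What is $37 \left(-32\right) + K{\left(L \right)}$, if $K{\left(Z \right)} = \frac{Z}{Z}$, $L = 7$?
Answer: $-1183$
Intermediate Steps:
$K{\left(Z \right)} = 1$
$37 \left(-32\right) + K{\left(L \right)} = 37 \left(-32\right) + 1 = -1184 + 1 = -1183$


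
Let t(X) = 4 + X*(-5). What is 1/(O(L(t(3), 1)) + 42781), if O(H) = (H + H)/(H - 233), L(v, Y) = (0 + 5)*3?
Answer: 109/4663114 ≈ 2.3375e-5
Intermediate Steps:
t(X) = 4 - 5*X
L(v, Y) = 15 (L(v, Y) = 5*3 = 15)
O(H) = 2*H/(-233 + H) (O(H) = (2*H)/(-233 + H) = 2*H/(-233 + H))
1/(O(L(t(3), 1)) + 42781) = 1/(2*15/(-233 + 15) + 42781) = 1/(2*15/(-218) + 42781) = 1/(2*15*(-1/218) + 42781) = 1/(-15/109 + 42781) = 1/(4663114/109) = 109/4663114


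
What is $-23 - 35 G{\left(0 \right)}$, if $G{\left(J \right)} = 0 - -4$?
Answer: $-163$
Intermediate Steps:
$G{\left(J \right)} = 4$ ($G{\left(J \right)} = 0 + 4 = 4$)
$-23 - 35 G{\left(0 \right)} = -23 - 140 = -163$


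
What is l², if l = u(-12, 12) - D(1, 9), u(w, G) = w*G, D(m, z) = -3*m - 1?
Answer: 19600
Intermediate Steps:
D(m, z) = -1 - 3*m
u(w, G) = G*w
l = -140 (l = 12*(-12) - (-1 - 3*1) = -144 - (-1 - 3) = -144 - 1*(-4) = -144 + 4 = -140)
l² = (-140)² = 19600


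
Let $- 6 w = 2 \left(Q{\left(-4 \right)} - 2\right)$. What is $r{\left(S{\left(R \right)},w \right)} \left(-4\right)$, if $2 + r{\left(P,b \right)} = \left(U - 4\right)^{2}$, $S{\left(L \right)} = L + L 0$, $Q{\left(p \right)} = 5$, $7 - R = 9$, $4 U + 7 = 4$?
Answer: $- \frac{329}{4} \approx -82.25$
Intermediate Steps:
$U = - \frac{3}{4}$ ($U = - \frac{7}{4} + \frac{1}{4} \cdot 4 = - \frac{7}{4} + 1 = - \frac{3}{4} \approx -0.75$)
$R = -2$ ($R = 7 - 9 = -2$)
$S{\left(L \right)} = L$ ($S{\left(L \right)} = L + 0 = L$)
$w = -1$ ($w = - \frac{2 \left(5 - 2\right)}{6} = - \frac{2 \cdot 3}{6} = \left(- \frac{1}{6}\right) 6 = -1$)
$r{\left(P,b \right)} = \frac{329}{16}$ ($r{\left(P,b \right)} = -2 + \left(- \frac{3}{4} - 4\right)^{2} = -2 + \left(- \frac{19}{4}\right)^{2} = -2 + \frac{361}{16} = \frac{329}{16}$)
$r{\left(S{\left(R \right)},w \right)} \left(-4\right) = \frac{329}{16} \left(-4\right) = - \frac{329}{4}$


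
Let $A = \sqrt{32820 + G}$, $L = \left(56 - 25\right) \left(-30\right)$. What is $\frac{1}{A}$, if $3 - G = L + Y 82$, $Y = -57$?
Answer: $\frac{\sqrt{38427}}{38427} \approx 0.0051013$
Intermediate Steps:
$L = -930$ ($L = 31 \left(-30\right) = -930$)
$G = 5607$ ($G = 3 - \left(-930 - 4674\right) = 3 - -5604 = 3 + 5604 = 5607$)
$A = \sqrt{38427}$ ($A = \sqrt{32820 + 5607} = \sqrt{38427} \approx 196.03$)
$\frac{1}{A} = \frac{1}{\sqrt{38427}} = \frac{\sqrt{38427}}{38427}$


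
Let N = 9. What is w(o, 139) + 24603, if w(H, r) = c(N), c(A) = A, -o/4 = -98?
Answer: 24612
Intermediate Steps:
o = 392 (o = -4*(-98) = 392)
w(H, r) = 9
w(o, 139) + 24603 = 9 + 24603 = 24612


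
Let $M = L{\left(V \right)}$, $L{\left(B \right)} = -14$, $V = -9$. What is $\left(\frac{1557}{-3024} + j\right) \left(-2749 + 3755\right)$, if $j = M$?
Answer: $- \frac{2453131}{168} \approx -14602.0$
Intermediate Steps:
$M = -14$
$j = -14$
$\left(\frac{1557}{-3024} + j\right) \left(-2749 + 3755\right) = \left(\frac{1557}{-3024} - 14\right) \left(-2749 + 3755\right) = \left(1557 \left(- \frac{1}{3024}\right) - 14\right) 1006 = \left(- \frac{173}{336} - 14\right) 1006 = \left(- \frac{4877}{336}\right) 1006 = - \frac{2453131}{168}$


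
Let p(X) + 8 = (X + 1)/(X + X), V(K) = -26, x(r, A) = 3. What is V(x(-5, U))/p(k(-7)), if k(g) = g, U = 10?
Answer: 182/53 ≈ 3.4340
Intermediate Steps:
p(X) = -8 + (1 + X)/(2*X) (p(X) = -8 + (X + 1)/(X + X) = -8 + (1 + X)/((2*X)) = -8 + (1 + X)*(1/(2*X)) = -8 + (1 + X)/(2*X))
V(x(-5, U))/p(k(-7)) = -26*(-14/(1 - 15*(-7))) = -26*(-14/(1 + 105)) = -26/((1/2)*(-1/7)*106) = -26/(-53/7) = -26*(-7/53) = 182/53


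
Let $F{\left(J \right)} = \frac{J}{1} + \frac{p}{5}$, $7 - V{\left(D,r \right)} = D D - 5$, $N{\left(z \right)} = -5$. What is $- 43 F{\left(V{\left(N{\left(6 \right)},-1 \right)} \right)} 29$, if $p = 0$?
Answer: $16211$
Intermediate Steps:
$V{\left(D,r \right)} = 12 - D^{2}$ ($V{\left(D,r \right)} = 7 - \left(D D - 5\right) = 7 - \left(D^{2} - 5\right) = 7 - \left(-5 + D^{2}\right) = 12 - D^{2}$)
$F{\left(J \right)} = J$ ($F{\left(J \right)} = \frac{J}{1} + \frac{0}{5} = J 1 + 0 \cdot \frac{1}{5} = J + 0 = J$)
$- 43 F{\left(V{\left(N{\left(6 \right)},-1 \right)} \right)} 29 = - 43 \left(12 - \left(-5\right)^{2}\right) 29 = - 43 \left(12 - 25\right) 29 = \left(-43\right) \left(-13\right) 29 = 559 \cdot 29 = 16211$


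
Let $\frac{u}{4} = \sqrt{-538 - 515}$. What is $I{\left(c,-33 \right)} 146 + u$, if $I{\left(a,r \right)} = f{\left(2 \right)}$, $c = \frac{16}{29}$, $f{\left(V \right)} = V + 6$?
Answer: $1168 + 36 i \sqrt{13} \approx 1168.0 + 129.8 i$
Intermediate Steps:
$f{\left(V \right)} = 6 + V$
$c = \frac{16}{29}$ ($c = 16 \cdot \frac{1}{29} = \frac{16}{29} \approx 0.55172$)
$I{\left(a,r \right)} = 8$ ($I{\left(a,r \right)} = 6 + 2 = 8$)
$u = 36 i \sqrt{13}$ ($u = 4 \sqrt{-538 - 515} = 4 \sqrt{-1053} = 4 \cdot 9 i \sqrt{13} = 36 i \sqrt{13} \approx 129.8 i$)
$I{\left(c,-33 \right)} 146 + u = 8 \cdot 146 + 36 i \sqrt{13} = 1168 + 36 i \sqrt{13}$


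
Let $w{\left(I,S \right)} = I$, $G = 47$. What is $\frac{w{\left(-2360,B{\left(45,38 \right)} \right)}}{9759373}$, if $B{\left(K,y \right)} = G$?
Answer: $- \frac{2360}{9759373} \approx -0.00024182$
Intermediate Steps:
$B{\left(K,y \right)} = 47$
$\frac{w{\left(-2360,B{\left(45,38 \right)} \right)}}{9759373} = - \frac{2360}{9759373}$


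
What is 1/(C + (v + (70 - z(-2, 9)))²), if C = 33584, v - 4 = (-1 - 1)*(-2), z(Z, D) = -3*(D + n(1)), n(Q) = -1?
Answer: 1/43988 ≈ 2.2733e-5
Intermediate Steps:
z(Z, D) = 3 - 3*D (z(Z, D) = -3*(D - 1) = -3*(-1 + D) = 3 - 3*D)
v = 8 (v = 4 + (-1 - 1)*(-2) = 4 - 2*(-2) = 4 + 4 = 8)
1/(C + (v + (70 - z(-2, 9)))²) = 1/(33584 + (8 + (70 - (3 - 3*9)))²) = 1/(33584 + (8 + (70 - (3 - 27)))²) = 1/(33584 + (8 + (70 - 1*(-24)))²) = 1/(33584 + (8 + (70 + 24))²) = 1/(33584 + (8 + 94)²) = 1/(33584 + 102²) = 1/(33584 + 10404) = 1/43988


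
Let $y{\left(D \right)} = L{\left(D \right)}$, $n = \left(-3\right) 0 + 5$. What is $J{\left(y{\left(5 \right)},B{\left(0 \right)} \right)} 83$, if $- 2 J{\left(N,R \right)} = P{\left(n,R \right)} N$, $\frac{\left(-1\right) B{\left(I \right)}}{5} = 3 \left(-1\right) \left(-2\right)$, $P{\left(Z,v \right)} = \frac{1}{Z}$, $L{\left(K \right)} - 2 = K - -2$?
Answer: $- \frac{747}{10} \approx -74.7$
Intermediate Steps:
$L{\left(K \right)} = 4 + K$ ($L{\left(K \right)} = 2 + \left(K - -2\right) = 2 + \left(K + 2\right) = 2 + \left(2 + K\right) = 4 + K$)
$n = 5$ ($n = 0 + 5 = 5$)
$B{\left(I \right)} = -30$ ($B{\left(I \right)} = - 5 \cdot 3 \left(-1\right) \left(-2\right) = - 5 \left(\left(-3\right) \left(-2\right)\right) = \left(-5\right) 6 = -30$)
$y{\left(D \right)} = 4 + D$
$J{\left(N,R \right)} = - \frac{N}{10}$ ($J{\left(N,R \right)} = - \frac{\frac{1}{5} N}{2} = - \frac{N}{10}$)
$J{\left(y{\left(5 \right)},B{\left(0 \right)} \right)} 83 = - \frac{4 + 5}{10} \cdot 83 = \left(- \frac{1}{10}\right) 9 \cdot 83 = \left(- \frac{9}{10}\right) 83 = - \frac{747}{10}$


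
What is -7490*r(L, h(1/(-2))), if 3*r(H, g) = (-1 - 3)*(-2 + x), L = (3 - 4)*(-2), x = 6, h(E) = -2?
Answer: 119840/3 ≈ 39947.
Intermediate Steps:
L = 2 (L = -1*(-2) = 2)
r(H, g) = -16/3 (r(H, g) = ((-1 - 3)*(-2 + 6))/3 = (-4*4)/3 = (1/3)*(-16) = -16/3)
-7490*r(L, h(1/(-2))) = -7490*(-16/3) = 119840/3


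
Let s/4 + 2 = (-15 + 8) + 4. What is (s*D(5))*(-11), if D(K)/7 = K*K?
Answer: 38500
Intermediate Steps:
s = -20 (s = -8 + 4*((-15 + 8) + 4) = -8 + 4*(-7 + 4) = -8 + 4*(-3) = -8 - 12 = -20)
D(K) = 7*K² (D(K) = 7*(K*K) = 7*K²)
(s*D(5))*(-11) = -140*5²*(-11) = -140*25*(-11) = -20*175*(-11) = -3500*(-11) = 38500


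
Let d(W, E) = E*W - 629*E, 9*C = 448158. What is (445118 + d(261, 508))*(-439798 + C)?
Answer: -100688548464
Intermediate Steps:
C = 149386/3 (C = (⅑)*448158 = 149386/3 ≈ 49795.)
d(W, E) = -629*E + E*W
(445118 + d(261, 508))*(-439798 + C) = (445118 + 508*(-629 + 261))*(-439798 + 149386/3) = (445118 + 508*(-368))*(-1170008/3) = (445118 - 186944)*(-1170008/3) = 258174*(-1170008/3) = -100688548464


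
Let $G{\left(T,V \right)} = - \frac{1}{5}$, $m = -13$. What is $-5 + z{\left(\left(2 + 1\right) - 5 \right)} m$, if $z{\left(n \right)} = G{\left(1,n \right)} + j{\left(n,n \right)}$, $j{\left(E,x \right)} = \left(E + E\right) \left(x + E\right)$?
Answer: $- \frac{1052}{5} \approx -210.4$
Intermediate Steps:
$j{\left(E,x \right)} = 2 E \left(E + x\right)$
$G{\left(T,V \right)} = - \frac{1}{5}$ ($G{\left(T,V \right)} = \left(-1\right) \frac{1}{5} = - \frac{1}{5}$)
$z{\left(n \right)} = - \frac{1}{5} + 4 n^{2}$ ($z{\left(n \right)} = - \frac{1}{5} + 2 n \left(n + n\right) = - \frac{1}{5} + 2 n 2 n = - \frac{1}{5} + 4 n^{2}$)
$-5 + z{\left(\left(2 + 1\right) - 5 \right)} m = -5 + \left(- \frac{1}{5} + 4 \left(\left(2 + 1\right) - 5\right)^{2}\right) \left(-13\right) = -5 + \left(- \frac{1}{5} + 4 \left(3 - 5\right)^{2}\right) \left(-13\right) = -5 + \left(- \frac{1}{5} + 4 \left(-2\right)^{2}\right) \left(-13\right) = -5 + \left(- \frac{1}{5} + 4 \cdot 4\right) \left(-13\right) = -5 + \left(- \frac{1}{5} + 16\right) \left(-13\right) = -5 + \frac{79}{5} \left(-13\right) = -5 - \frac{1027}{5} = - \frac{1052}{5}$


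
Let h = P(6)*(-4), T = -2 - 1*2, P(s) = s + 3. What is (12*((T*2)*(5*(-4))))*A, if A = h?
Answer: -69120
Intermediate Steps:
P(s) = 3 + s
T = -4 (T = -2 - 2 = -4)
h = -36 (h = (3 + 6)*(-4) = 9*(-4) = -36)
A = -36
(12*((T*2)*(5*(-4))))*A = (12*((-4*2)*(5*(-4))))*(-36) = (12*(-8*(-20)))*(-36) = (12*160)*(-36) = 1920*(-36) = -69120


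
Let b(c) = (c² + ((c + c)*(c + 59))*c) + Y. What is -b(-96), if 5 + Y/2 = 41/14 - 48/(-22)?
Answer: 51803119/77 ≈ 6.7277e+5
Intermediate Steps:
Y = 17/77 (Y = -10 + 2*(41/14 - 48/(-22)) = -10 + 2*(41*(1/14) - 48*(-1/22)) = -10 + 2*(41/14 + 24/11) = -10 + 2*(787/154) = -10 + 787/77 = 17/77 ≈ 0.22078)
b(c) = 17/77 + c² + 2*c²*(59 + c) (b(c) = (c² + ((c + c)*(c + 59))*c) + 17/77 = (c² + ((2*c)*(59 + c))*c) + 17/77 = (c² + (2*c*(59 + c))*c) + 17/77 = (c² + 2*c²*(59 + c)) + 17/77 = 17/77 + c² + 2*c²*(59 + c))
-b(-96) = -(17/77 + 2*(-96)³ + 119*(-96)²) = -(17/77 + 2*(-884736) + 119*9216) = -(17/77 - 1769472 + 1096704) = -1*(-51803119/77) = 51803119/77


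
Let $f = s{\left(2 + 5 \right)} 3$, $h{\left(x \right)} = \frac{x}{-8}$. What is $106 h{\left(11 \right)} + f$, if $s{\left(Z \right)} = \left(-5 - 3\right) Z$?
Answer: $- \frac{1255}{4} \approx -313.75$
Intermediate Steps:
$h{\left(x \right)} = - \frac{x}{8}$ ($h{\left(x \right)} = x \left(- \frac{1}{8}\right) = - \frac{x}{8}$)
$s{\left(Z \right)} = - 8 Z$
$f = -168$ ($f = - 8 \left(2 + 5\right) 3 = \left(-8\right) 7 \cdot 3 = \left(-56\right) 3 = -168$)
$106 h{\left(11 \right)} + f = 106 \left(\left(- \frac{1}{8}\right) 11\right) - 168 = 106 \left(- \frac{11}{8}\right) - 168 = - \frac{583}{4} - 168 = - \frac{1255}{4}$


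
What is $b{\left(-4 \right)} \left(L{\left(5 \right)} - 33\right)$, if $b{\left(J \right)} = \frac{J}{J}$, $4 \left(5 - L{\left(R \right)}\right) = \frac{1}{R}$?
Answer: $- \frac{561}{20} \approx -28.05$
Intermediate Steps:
$L{\left(R \right)} = 5 - \frac{1}{4 R}$
$b{\left(J \right)} = 1$
$b{\left(-4 \right)} \left(L{\left(5 \right)} - 33\right) = 1 \left(\left(5 - \frac{1}{4 \cdot 5}\right) - 33\right) = 1 \left(\left(5 - \frac{1}{20}\right) - 33\right) = 1 \left(\frac{99}{20} - 33\right) = 1 \left(- \frac{561}{20}\right) = - \frac{561}{20}$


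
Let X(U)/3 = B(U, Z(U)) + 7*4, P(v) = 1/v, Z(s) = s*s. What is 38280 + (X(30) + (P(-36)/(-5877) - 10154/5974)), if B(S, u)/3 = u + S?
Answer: 29533204519919/631965564 ≈ 46732.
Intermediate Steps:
Z(s) = s²
B(S, u) = 3*S + 3*u (B(S, u) = 3*(u + S) = 3*(S + u) = 3*S + 3*u)
X(U) = 84 + 9*U + 9*U² (X(U) = 3*((3*U + 3*U²) + 7*4) = 3*((3*U + 3*U²) + 28) = 3*(28 + 3*U + 3*U²) = 84 + 9*U + 9*U²)
38280 + (X(30) + (P(-36)/(-5877) - 10154/5974)) = 38280 + ((84 + 9*30 + 9*30²) + (1/(-36*(-5877)) - 10154/5974)) = 38280 + ((84 + 270 + 9*900) + (-1/36*(-1/5877) - 10154*1/5974)) = 38280 + ((84 + 270 + 8100) + (1/211572 - 5077/2987)) = 38280 + (8454 - 1074148057/631965564) = 38280 + 5341562729999/631965564 = 29533204519919/631965564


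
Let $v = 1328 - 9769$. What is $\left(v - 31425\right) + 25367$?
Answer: $-14499$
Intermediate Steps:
$v = -8441$ ($v = 1328 - 9769 = -8441$)
$\left(v - 31425\right) + 25367 = \left(-8441 - 31425\right) + 25367 = -39866 + 25367 = -14499$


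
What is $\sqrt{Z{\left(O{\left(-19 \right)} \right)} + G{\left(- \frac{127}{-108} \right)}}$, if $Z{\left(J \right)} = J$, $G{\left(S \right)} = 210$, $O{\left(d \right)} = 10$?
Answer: $2 \sqrt{55} \approx 14.832$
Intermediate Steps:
$\sqrt{Z{\left(O{\left(-19 \right)} \right)} + G{\left(- \frac{127}{-108} \right)}} = \sqrt{10 + 210} = \sqrt{220} = 2 \sqrt{55}$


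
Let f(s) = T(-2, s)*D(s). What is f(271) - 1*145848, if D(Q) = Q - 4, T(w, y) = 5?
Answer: -144513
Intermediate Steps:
D(Q) = -4 + Q
f(s) = -20 + 5*s (f(s) = 5*(-4 + s) = -20 + 5*s)
f(271) - 1*145848 = (-20 + 5*271) - 1*145848 = (-20 + 1355) - 145848 = 1335 - 145848 = -144513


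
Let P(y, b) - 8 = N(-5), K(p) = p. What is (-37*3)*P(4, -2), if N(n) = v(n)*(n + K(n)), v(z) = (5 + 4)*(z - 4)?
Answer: -90798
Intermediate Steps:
v(z) = -36 + 9*z (v(z) = 9*(-4 + z) = -36 + 9*z)
N(n) = 2*n*(-36 + 9*n) (N(n) = (-36 + 9*n)*(n + n) = (-36 + 9*n)*(2*n) = 2*n*(-36 + 9*n))
P(y, b) = 818 (P(y, b) = 8 + 18*(-5)*(-4 - 5) = 8 + 18*(-5)*(-9) = 8 + 810 = 818)
(-37*3)*P(4, -2) = -37*3*818 = -111*818 = -90798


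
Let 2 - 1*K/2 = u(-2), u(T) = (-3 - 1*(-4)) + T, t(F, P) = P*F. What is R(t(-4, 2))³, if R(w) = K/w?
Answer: -27/64 ≈ -0.42188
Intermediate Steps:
t(F, P) = F*P
u(T) = 1 + T (u(T) = (-3 + 4) + T = 1 + T)
K = 6 (K = 4 - 2*(1 - 2) = 4 - 2*(-1) = 4 + 2 = 6)
R(w) = 6/w
R(t(-4, 2))³ = (6/((-4*2)))³ = (6/(-8))³ = (6*(-⅛))³ = (-¾)³ = -27/64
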